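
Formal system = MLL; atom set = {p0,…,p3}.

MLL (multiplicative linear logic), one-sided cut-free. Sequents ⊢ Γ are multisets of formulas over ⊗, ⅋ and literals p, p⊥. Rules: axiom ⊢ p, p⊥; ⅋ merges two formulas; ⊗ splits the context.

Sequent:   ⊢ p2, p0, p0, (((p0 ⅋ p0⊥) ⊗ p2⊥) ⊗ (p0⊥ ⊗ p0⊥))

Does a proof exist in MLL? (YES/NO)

Proof tree:
[⊗]  ⊢ p2, p0, p0, (((p0 ⅋ p0⊥) ⊗ p2⊥) ⊗ (p0⊥ ⊗ p0⊥))
  [⊗]  ⊢ p2, ((p0 ⅋ p0⊥) ⊗ p2⊥)
    [⅋]  ⊢ (p0 ⅋ p0⊥)
      [Ax]  ⊢ p0, p0⊥
    [Ax]  ⊢ p2, p2⊥
  [⊗]  ⊢ p0, p0, (p0⊥ ⊗ p0⊥)
    [Ax]  ⊢ p0, p0⊥
    [Ax]  ⊢ p0, p0⊥

Result: YES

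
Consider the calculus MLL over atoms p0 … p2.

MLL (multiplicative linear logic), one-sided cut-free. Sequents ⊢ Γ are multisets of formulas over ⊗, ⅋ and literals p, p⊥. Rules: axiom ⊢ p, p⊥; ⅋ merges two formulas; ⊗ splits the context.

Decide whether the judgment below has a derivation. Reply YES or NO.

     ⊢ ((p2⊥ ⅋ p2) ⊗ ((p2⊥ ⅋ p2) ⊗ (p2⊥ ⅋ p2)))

Derivation (root first):
[⊗]  ⊢ ((p2⊥ ⅋ p2) ⊗ ((p2⊥ ⅋ p2) ⊗ (p2⊥ ⅋ p2)))
  [⅋]  ⊢ (p2⊥ ⅋ p2)
    [Ax]  ⊢ p2, p2⊥
  [⊗]  ⊢ ((p2⊥ ⅋ p2) ⊗ (p2⊥ ⅋ p2))
    [⅋]  ⊢ (p2⊥ ⅋ p2)
      [Ax]  ⊢ p2, p2⊥
    [⅋]  ⊢ (p2⊥ ⅋ p2)
      [Ax]  ⊢ p2, p2⊥

Result: YES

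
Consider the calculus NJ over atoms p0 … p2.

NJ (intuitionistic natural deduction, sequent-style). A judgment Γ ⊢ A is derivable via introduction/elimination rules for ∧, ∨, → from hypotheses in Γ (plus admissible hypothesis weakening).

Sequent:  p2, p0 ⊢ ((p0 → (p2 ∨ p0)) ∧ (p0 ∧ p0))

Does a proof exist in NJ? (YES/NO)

Proof tree:
[∧I] p2, p0 ⊢ ((p0 → (p2 ∨ p0)) ∧ (p0 ∧ p0))
  [→I]  ⊢ (p0 → (p2 ∨ p0))
    [∨I₂] p0 ⊢ (p2 ∨ p0)
      [Ax] p0 ⊢ p0
  [∧I] p2, p0 ⊢ (p0 ∧ p0)
    [Ax] p0 ⊢ p0
    [Wk] p0, p2 ⊢ p0
      [Ax] p0 ⊢ p0

Result: YES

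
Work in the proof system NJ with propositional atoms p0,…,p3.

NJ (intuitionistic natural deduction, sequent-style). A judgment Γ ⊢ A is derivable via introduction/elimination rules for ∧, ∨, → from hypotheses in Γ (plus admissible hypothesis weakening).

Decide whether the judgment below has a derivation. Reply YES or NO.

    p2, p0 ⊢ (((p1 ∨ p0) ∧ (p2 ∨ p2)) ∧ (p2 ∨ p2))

Derivation (root first):
[∧I] p2, p0 ⊢ (((p1 ∨ p0) ∧ (p2 ∨ p2)) ∧ (p2 ∨ p2))
  [∧I] p2, p0 ⊢ ((p1 ∨ p0) ∧ (p2 ∨ p2))
    [∨I₂] p0 ⊢ (p1 ∨ p0)
      [Ax] p0 ⊢ p0
    [∨I₁] p2, p0 ⊢ (p2 ∨ p2)
      [Wk] p2, p0 ⊢ p2
        [Ax] p2 ⊢ p2
  [∨I₁] p2, p0 ⊢ (p2 ∨ p2)
    [Wk] p2, p0 ⊢ p2
      [Ax] p2 ⊢ p2

Result: YES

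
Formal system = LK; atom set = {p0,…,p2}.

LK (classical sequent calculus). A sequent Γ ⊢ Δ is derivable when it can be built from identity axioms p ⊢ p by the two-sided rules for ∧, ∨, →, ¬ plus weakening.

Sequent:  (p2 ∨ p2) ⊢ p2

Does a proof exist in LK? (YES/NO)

Derivation trace:
[∨L] (p2 ∨ p2) ⊢ p2
  [WR] p2 ⊢ p2, p2
    [Ax] p2 ⊢ p2
  [Ax] p2 ⊢ p2

Result: YES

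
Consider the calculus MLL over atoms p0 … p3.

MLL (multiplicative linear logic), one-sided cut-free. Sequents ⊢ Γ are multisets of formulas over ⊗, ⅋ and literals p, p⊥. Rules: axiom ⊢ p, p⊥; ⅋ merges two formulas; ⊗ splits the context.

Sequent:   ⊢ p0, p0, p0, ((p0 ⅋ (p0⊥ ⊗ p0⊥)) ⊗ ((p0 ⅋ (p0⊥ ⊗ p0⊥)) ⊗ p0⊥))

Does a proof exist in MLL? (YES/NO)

Proof tree:
[⊗]  ⊢ p0, p0, p0, ((p0 ⅋ (p0⊥ ⊗ p0⊥)) ⊗ ((p0 ⅋ (p0⊥ ⊗ p0⊥)) ⊗ p0⊥))
  [⅋]  ⊢ p0, (p0 ⅋ (p0⊥ ⊗ p0⊥))
    [⊗]  ⊢ p0, p0, (p0⊥ ⊗ p0⊥)
      [Ax]  ⊢ p0, p0⊥
      [Ax]  ⊢ p0, p0⊥
  [⊗]  ⊢ p0, p0, ((p0 ⅋ (p0⊥ ⊗ p0⊥)) ⊗ p0⊥)
    [⅋]  ⊢ p0, (p0 ⅋ (p0⊥ ⊗ p0⊥))
      [⊗]  ⊢ p0, p0, (p0⊥ ⊗ p0⊥)
        [Ax]  ⊢ p0, p0⊥
        [Ax]  ⊢ p0, p0⊥
    [Ax]  ⊢ p0, p0⊥

Result: YES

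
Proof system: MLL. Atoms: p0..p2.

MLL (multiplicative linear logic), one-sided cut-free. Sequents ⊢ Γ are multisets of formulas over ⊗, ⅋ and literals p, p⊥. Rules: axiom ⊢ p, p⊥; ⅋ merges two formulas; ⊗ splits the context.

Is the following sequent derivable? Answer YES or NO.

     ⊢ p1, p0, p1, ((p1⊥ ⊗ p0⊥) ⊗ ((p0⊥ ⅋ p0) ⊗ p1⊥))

Proof tree:
[⊗]  ⊢ p1, p0, p1, ((p1⊥ ⊗ p0⊥) ⊗ ((p0⊥ ⅋ p0) ⊗ p1⊥))
  [⊗]  ⊢ p1, p0, (p1⊥ ⊗ p0⊥)
    [Ax]  ⊢ p1, p1⊥
    [Ax]  ⊢ p0, p0⊥
  [⊗]  ⊢ p1, ((p0⊥ ⅋ p0) ⊗ p1⊥)
    [⅋]  ⊢ (p0⊥ ⅋ p0)
      [Ax]  ⊢ p0, p0⊥
    [Ax]  ⊢ p1, p1⊥

Result: YES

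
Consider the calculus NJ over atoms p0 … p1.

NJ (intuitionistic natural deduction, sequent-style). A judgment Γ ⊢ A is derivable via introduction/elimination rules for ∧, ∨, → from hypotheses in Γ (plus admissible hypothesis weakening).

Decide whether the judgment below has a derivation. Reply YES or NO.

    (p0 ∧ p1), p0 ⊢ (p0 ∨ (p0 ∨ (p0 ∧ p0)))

Derivation trace:
[∨I₂] (p0 ∧ p1), p0 ⊢ (p0 ∨ (p0 ∨ (p0 ∧ p0)))
  [∨I₂] (p0 ∧ p1), p0 ⊢ (p0 ∨ (p0 ∧ p0))
    [∧I] (p0 ∧ p1), p0 ⊢ (p0 ∧ p0)
      [Ax] p0 ⊢ p0
      [Wk] p0, (p0 ∧ p1) ⊢ p0
        [Ax] p0 ⊢ p0

Result: YES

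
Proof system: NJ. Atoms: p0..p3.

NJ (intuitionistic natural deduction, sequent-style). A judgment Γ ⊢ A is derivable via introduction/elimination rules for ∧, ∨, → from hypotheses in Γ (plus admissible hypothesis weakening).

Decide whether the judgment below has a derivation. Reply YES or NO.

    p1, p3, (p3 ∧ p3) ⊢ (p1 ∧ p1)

Proof tree:
[∧I] p1, p3, (p3 ∧ p3) ⊢ (p1 ∧ p1)
  [Wk] p1, p3 ⊢ p1
    [Ax] p1 ⊢ p1
  [Wk] p1, (p3 ∧ p3) ⊢ p1
    [Ax] p1 ⊢ p1

Result: YES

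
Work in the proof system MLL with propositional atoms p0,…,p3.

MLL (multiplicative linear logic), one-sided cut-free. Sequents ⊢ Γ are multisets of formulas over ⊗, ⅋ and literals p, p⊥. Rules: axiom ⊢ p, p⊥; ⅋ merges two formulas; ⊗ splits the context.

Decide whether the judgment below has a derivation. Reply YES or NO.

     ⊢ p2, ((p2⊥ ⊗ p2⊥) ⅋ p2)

Proof tree:
[⅋]  ⊢ p2, ((p2⊥ ⊗ p2⊥) ⅋ p2)
  [⊗]  ⊢ p2, p2, (p2⊥ ⊗ p2⊥)
    [Ax]  ⊢ p2, p2⊥
    [Ax]  ⊢ p2, p2⊥

Result: YES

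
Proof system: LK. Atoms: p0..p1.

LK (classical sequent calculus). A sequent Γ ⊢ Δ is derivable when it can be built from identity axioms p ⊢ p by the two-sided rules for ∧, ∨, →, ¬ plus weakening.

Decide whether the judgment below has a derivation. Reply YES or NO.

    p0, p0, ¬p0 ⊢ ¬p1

Derivation trace:
[¬L] p0, p0, ¬p0 ⊢ ¬p1
  [WL] p0, p0 ⊢ p0, ¬p1
    [¬R] p0 ⊢ p0, ¬p1
      [WL] p0, p1 ⊢ p0
        [Ax] p0 ⊢ p0

Result: YES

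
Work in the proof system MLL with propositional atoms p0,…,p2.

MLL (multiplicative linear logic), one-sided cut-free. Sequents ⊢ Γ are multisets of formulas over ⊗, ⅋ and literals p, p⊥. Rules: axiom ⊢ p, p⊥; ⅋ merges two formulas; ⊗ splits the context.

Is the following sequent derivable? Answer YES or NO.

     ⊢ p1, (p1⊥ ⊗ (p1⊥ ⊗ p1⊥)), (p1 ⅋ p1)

Proof tree:
[⅋]  ⊢ p1, (p1⊥ ⊗ (p1⊥ ⊗ p1⊥)), (p1 ⅋ p1)
  [⊗]  ⊢ p1, p1, p1, (p1⊥ ⊗ (p1⊥ ⊗ p1⊥))
    [Ax]  ⊢ p1, p1⊥
    [⊗]  ⊢ p1, p1, (p1⊥ ⊗ p1⊥)
      [Ax]  ⊢ p1, p1⊥
      [Ax]  ⊢ p1, p1⊥

Result: YES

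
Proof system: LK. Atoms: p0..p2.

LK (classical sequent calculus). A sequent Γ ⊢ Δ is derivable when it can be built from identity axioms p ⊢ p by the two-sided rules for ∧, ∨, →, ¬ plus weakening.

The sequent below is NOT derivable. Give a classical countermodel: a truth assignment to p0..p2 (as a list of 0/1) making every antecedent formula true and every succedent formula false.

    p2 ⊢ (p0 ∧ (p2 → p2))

Search for a countermodel by truth-table:
  v=000: Γ:[p2=F] Δ:[(p0 ∧ (p2 → p2))=F] refutes=False
  v=001: Γ:[p2=T] Δ:[(p0 ∧ (p2 → p2))=F] refutes=True  ← countermodel

Result: [0, 0, 1]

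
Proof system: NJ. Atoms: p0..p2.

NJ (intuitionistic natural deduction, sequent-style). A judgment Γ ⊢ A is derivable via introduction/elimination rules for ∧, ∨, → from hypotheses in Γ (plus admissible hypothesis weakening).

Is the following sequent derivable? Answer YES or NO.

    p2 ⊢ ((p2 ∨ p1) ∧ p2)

Proof tree:
[∧I] p2 ⊢ ((p2 ∨ p1) ∧ p2)
  [∨I₁] p2 ⊢ (p2 ∨ p1)
    [Ax] p2 ⊢ p2
  [Ax] p2 ⊢ p2

Result: YES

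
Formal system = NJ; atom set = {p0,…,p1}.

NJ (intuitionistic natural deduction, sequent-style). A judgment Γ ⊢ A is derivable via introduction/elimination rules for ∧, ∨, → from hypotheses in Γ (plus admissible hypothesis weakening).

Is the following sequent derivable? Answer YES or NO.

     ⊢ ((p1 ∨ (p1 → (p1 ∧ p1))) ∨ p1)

Proof tree:
[∨I₁]  ⊢ ((p1 ∨ (p1 → (p1 ∧ p1))) ∨ p1)
  [∨I₂]  ⊢ (p1 ∨ (p1 → (p1 ∧ p1)))
    [→I]  ⊢ (p1 → (p1 ∧ p1))
      [∧I] p1 ⊢ (p1 ∧ p1)
        [Ax] p1 ⊢ p1
        [Ax] p1 ⊢ p1

Result: YES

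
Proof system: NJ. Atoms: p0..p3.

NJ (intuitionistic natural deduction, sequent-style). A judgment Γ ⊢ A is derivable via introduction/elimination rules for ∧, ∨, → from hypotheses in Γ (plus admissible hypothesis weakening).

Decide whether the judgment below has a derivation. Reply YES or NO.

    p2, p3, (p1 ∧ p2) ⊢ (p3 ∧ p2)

Derivation trace:
[∧I] p2, p3, (p1 ∧ p2) ⊢ (p3 ∧ p2)
  [Ax] p3 ⊢ p3
  [Wk] p2, (p1 ∧ p2) ⊢ p2
    [Ax] p2 ⊢ p2

Result: YES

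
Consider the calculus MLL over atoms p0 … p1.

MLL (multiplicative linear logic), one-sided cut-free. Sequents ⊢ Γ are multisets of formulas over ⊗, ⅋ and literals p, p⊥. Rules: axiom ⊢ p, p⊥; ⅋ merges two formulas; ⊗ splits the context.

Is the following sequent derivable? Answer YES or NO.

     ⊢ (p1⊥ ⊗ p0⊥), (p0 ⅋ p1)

Proof tree:
[⅋]  ⊢ (p1⊥ ⊗ p0⊥), (p0 ⅋ p1)
  [⊗]  ⊢ p1, p0, (p1⊥ ⊗ p0⊥)
    [Ax]  ⊢ p1, p1⊥
    [Ax]  ⊢ p0, p0⊥

Result: YES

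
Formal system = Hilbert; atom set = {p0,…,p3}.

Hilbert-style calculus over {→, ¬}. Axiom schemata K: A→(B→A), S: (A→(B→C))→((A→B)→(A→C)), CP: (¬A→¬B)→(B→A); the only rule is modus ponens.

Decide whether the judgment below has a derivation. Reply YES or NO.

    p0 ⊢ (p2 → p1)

Search for a countermodel by truth-table:
  v=0000: Γ:[p0=F] Δ:[(p2 → p1)=T] refutes=False
  v=0001: Γ:[p0=F] Δ:[(p2 → p1)=T] refutes=False
  v=0010: Γ:[p0=F] Δ:[(p2 → p1)=F] refutes=False
  v=0011: Γ:[p0=F] Δ:[(p2 → p1)=F] refutes=False
  v=0100: Γ:[p0=F] Δ:[(p2 → p1)=T] refutes=False
  v=0101: Γ:[p0=F] Δ:[(p2 → p1)=T] refutes=False
  v=0110: Γ:[p0=F] Δ:[(p2 → p1)=T] refutes=False
  v=0111: Γ:[p0=F] Δ:[(p2 → p1)=T] refutes=False
  v=1000: Γ:[p0=T] Δ:[(p2 → p1)=T] refutes=False
  v=1001: Γ:[p0=T] Δ:[(p2 → p1)=T] refutes=False
  v=1010: Γ:[p0=T] Δ:[(p2 → p1)=F] refutes=True  ← countermodel

Result: NO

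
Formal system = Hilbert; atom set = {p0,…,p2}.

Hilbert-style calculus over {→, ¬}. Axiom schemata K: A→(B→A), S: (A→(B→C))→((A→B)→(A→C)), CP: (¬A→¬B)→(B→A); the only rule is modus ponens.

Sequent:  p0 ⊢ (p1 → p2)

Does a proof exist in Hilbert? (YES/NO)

Truth-table refutation:
  v=000: Γ:[p0=F] Δ:[(p1 → p2)=T] refutes=False
  v=001: Γ:[p0=F] Δ:[(p1 → p2)=T] refutes=False
  v=010: Γ:[p0=F] Δ:[(p1 → p2)=F] refutes=False
  v=011: Γ:[p0=F] Δ:[(p1 → p2)=T] refutes=False
  v=100: Γ:[p0=T] Δ:[(p1 → p2)=T] refutes=False
  v=101: Γ:[p0=T] Δ:[(p1 → p2)=T] refutes=False
  v=110: Γ:[p0=T] Δ:[(p1 → p2)=F] refutes=True  ← countermodel

Result: NO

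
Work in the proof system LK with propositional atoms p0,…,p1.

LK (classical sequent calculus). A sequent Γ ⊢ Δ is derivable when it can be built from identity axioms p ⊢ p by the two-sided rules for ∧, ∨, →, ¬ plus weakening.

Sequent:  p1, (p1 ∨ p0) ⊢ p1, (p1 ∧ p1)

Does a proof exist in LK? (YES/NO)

Derivation (root first):
[∨L] p1, (p1 ∨ p0) ⊢ p1, (p1 ∧ p1)
  [Ax] p1 ⊢ p1
  [WR] p1, p0 ⊢ (p1 ∧ p1), p1
    [WL] p1, p0 ⊢ (p1 ∧ p1)
      [∧R] p1 ⊢ (p1 ∧ p1)
        [Ax] p1 ⊢ p1
        [Ax] p1 ⊢ p1

Result: YES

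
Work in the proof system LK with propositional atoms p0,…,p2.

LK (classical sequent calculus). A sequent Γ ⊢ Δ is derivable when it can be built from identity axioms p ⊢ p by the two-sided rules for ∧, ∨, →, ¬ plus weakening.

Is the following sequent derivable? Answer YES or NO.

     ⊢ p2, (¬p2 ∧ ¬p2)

Proof tree:
[∧R]  ⊢ p2, (¬p2 ∧ ¬p2)
  [¬R]  ⊢ p2, ¬p2
    [Ax] p2 ⊢ p2
  [¬R]  ⊢ p2, ¬p2
    [Ax] p2 ⊢ p2

Result: YES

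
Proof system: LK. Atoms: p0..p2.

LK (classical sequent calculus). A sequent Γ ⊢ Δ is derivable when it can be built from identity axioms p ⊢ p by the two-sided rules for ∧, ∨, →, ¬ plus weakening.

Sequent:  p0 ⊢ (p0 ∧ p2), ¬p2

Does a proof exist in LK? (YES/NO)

Derivation trace:
[¬R] p0 ⊢ (p0 ∧ p2), ¬p2
  [∧R] p2, p0 ⊢ (p0 ∧ p2)
    [Ax] p0 ⊢ p0
    [Ax] p2 ⊢ p2

Result: YES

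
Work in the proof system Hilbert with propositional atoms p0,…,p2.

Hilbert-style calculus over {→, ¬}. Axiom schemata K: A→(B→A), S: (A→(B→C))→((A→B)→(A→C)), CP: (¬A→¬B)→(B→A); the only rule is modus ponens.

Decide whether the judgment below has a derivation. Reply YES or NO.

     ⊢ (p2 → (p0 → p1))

Search for a countermodel by truth-table:
  v=000: Γ:[] Δ:[(p2 → (p0 → p1))=T] refutes=False
  v=001: Γ:[] Δ:[(p2 → (p0 → p1))=T] refutes=False
  v=010: Γ:[] Δ:[(p2 → (p0 → p1))=T] refutes=False
  v=011: Γ:[] Δ:[(p2 → (p0 → p1))=T] refutes=False
  v=100: Γ:[] Δ:[(p2 → (p0 → p1))=T] refutes=False
  v=101: Γ:[] Δ:[(p2 → (p0 → p1))=F] refutes=True  ← countermodel

Result: NO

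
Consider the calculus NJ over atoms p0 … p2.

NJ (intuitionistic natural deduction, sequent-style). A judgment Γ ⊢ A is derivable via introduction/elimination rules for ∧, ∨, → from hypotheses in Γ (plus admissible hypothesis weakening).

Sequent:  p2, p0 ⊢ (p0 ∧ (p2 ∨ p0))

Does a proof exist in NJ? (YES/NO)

Proof tree:
[∧I] p2, p0 ⊢ (p0 ∧ (p2 ∨ p0))
  [Ax] p0 ⊢ p0
  [∨I₂] p0, p2 ⊢ (p2 ∨ p0)
    [Wk] p0, p2 ⊢ p0
      [Ax] p0 ⊢ p0

Result: YES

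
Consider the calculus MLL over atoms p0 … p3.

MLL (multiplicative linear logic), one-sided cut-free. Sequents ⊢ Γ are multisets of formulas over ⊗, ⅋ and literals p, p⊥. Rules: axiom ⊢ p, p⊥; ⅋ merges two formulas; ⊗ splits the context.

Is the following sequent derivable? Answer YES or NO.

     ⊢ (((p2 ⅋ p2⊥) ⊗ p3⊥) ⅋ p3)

Derivation trace:
[⅋]  ⊢ (((p2 ⅋ p2⊥) ⊗ p3⊥) ⅋ p3)
  [⊗]  ⊢ p3, ((p2 ⅋ p2⊥) ⊗ p3⊥)
    [⅋]  ⊢ (p2 ⅋ p2⊥)
      [Ax]  ⊢ p2, p2⊥
    [Ax]  ⊢ p3, p3⊥

Result: YES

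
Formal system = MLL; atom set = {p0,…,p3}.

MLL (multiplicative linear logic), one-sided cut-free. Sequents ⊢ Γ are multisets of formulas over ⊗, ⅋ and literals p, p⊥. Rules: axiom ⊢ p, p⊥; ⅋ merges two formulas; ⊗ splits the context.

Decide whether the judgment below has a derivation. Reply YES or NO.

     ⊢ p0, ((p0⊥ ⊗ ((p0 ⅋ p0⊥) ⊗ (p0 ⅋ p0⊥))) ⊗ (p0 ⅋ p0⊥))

Proof tree:
[⊗]  ⊢ p0, ((p0⊥ ⊗ ((p0 ⅋ p0⊥) ⊗ (p0 ⅋ p0⊥))) ⊗ (p0 ⅋ p0⊥))
  [⊗]  ⊢ p0, (p0⊥ ⊗ ((p0 ⅋ p0⊥) ⊗ (p0 ⅋ p0⊥)))
    [Ax]  ⊢ p0, p0⊥
    [⊗]  ⊢ ((p0 ⅋ p0⊥) ⊗ (p0 ⅋ p0⊥))
      [⅋]  ⊢ (p0 ⅋ p0⊥)
        [Ax]  ⊢ p0, p0⊥
      [⅋]  ⊢ (p0 ⅋ p0⊥)
        [Ax]  ⊢ p0, p0⊥
  [⅋]  ⊢ (p0 ⅋ p0⊥)
    [Ax]  ⊢ p0, p0⊥

Result: YES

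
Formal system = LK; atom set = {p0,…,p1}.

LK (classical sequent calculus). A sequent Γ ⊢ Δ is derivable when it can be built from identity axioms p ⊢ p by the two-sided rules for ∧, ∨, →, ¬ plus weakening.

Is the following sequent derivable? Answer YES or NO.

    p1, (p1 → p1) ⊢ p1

Derivation trace:
[→L] p1, (p1 → p1) ⊢ p1
  [WL] p1, p1 ⊢ p1
    [Ax] p1 ⊢ p1
  [WL] p1, p1 ⊢ p1
    [Ax] p1 ⊢ p1

Result: YES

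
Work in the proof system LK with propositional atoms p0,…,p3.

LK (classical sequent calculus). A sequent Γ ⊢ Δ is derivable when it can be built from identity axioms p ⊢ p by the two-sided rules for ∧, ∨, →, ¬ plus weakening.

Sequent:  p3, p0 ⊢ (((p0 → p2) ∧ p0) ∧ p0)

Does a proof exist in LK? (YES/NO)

Search for a countermodel by truth-table:
  v=0000: Γ:[p3=F, p0=F] Δ:[(((p0 → p2) ∧ p0) ∧ p0)=F] refutes=False
  v=0001: Γ:[p3=T, p0=F] Δ:[(((p0 → p2) ∧ p0) ∧ p0)=F] refutes=False
  v=0010: Γ:[p3=F, p0=F] Δ:[(((p0 → p2) ∧ p0) ∧ p0)=F] refutes=False
  v=0011: Γ:[p3=T, p0=F] Δ:[(((p0 → p2) ∧ p0) ∧ p0)=F] refutes=False
  v=0100: Γ:[p3=F, p0=F] Δ:[(((p0 → p2) ∧ p0) ∧ p0)=F] refutes=False
  v=0101: Γ:[p3=T, p0=F] Δ:[(((p0 → p2) ∧ p0) ∧ p0)=F] refutes=False
  v=0110: Γ:[p3=F, p0=F] Δ:[(((p0 → p2) ∧ p0) ∧ p0)=F] refutes=False
  v=0111: Γ:[p3=T, p0=F] Δ:[(((p0 → p2) ∧ p0) ∧ p0)=F] refutes=False
  v=1000: Γ:[p3=F, p0=T] Δ:[(((p0 → p2) ∧ p0) ∧ p0)=F] refutes=False
  v=1001: Γ:[p3=T, p0=T] Δ:[(((p0 → p2) ∧ p0) ∧ p0)=F] refutes=True  ← countermodel

Result: NO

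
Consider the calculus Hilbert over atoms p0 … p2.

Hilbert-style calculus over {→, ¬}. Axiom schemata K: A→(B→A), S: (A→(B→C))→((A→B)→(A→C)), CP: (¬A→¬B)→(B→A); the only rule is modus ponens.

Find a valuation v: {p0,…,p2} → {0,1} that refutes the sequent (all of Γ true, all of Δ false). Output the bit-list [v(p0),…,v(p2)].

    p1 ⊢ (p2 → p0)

Enumerate valuations to refute Γ ⊢ Δ:
  v=000: Γ:[p1=F] Δ:[(p2 → p0)=T] refutes=False
  v=001: Γ:[p1=F] Δ:[(p2 → p0)=F] refutes=False
  v=010: Γ:[p1=T] Δ:[(p2 → p0)=T] refutes=False
  v=011: Γ:[p1=T] Δ:[(p2 → p0)=F] refutes=True  ← countermodel

Result: [0, 1, 1]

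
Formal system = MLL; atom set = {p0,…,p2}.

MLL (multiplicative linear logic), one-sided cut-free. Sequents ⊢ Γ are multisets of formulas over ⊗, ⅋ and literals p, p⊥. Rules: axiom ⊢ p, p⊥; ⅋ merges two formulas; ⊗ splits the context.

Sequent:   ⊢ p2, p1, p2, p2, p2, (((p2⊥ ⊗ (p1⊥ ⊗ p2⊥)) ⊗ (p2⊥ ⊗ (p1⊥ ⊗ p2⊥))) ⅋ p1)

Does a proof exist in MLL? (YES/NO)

Proof tree:
[⅋]  ⊢ p2, p1, p2, p2, p2, (((p2⊥ ⊗ (p1⊥ ⊗ p2⊥)) ⊗ (p2⊥ ⊗ (p1⊥ ⊗ p2⊥))) ⅋ p1)
  [⊗]  ⊢ p2, p1, p2, p2, p1, p2, ((p2⊥ ⊗ (p1⊥ ⊗ p2⊥)) ⊗ (p2⊥ ⊗ (p1⊥ ⊗ p2⊥)))
    [⊗]  ⊢ p2, p1, p2, (p2⊥ ⊗ (p1⊥ ⊗ p2⊥))
      [Ax]  ⊢ p2, p2⊥
      [⊗]  ⊢ p1, p2, (p1⊥ ⊗ p2⊥)
        [Ax]  ⊢ p1, p1⊥
        [Ax]  ⊢ p2, p2⊥
    [⊗]  ⊢ p2, p1, p2, (p2⊥ ⊗ (p1⊥ ⊗ p2⊥))
      [Ax]  ⊢ p2, p2⊥
      [⊗]  ⊢ p1, p2, (p1⊥ ⊗ p2⊥)
        [Ax]  ⊢ p1, p1⊥
        [Ax]  ⊢ p2, p2⊥

Result: YES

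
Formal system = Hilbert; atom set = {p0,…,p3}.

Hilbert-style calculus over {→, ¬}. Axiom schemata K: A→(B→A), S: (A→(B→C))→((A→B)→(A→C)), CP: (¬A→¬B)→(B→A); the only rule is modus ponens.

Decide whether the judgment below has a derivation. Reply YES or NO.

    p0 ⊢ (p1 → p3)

Enumerate valuations to refute Γ ⊢ Δ:
  v=0000: Γ:[p0=F] Δ:[(p1 → p3)=T] refutes=False
  v=0001: Γ:[p0=F] Δ:[(p1 → p3)=T] refutes=False
  v=0010: Γ:[p0=F] Δ:[(p1 → p3)=T] refutes=False
  v=0011: Γ:[p0=F] Δ:[(p1 → p3)=T] refutes=False
  v=0100: Γ:[p0=F] Δ:[(p1 → p3)=F] refutes=False
  v=0101: Γ:[p0=F] Δ:[(p1 → p3)=T] refutes=False
  v=0110: Γ:[p0=F] Δ:[(p1 → p3)=F] refutes=False
  v=0111: Γ:[p0=F] Δ:[(p1 → p3)=T] refutes=False
  v=1000: Γ:[p0=T] Δ:[(p1 → p3)=T] refutes=False
  v=1001: Γ:[p0=T] Δ:[(p1 → p3)=T] refutes=False
  v=1010: Γ:[p0=T] Δ:[(p1 → p3)=T] refutes=False
  v=1011: Γ:[p0=T] Δ:[(p1 → p3)=T] refutes=False
  v=1100: Γ:[p0=T] Δ:[(p1 → p3)=F] refutes=True  ← countermodel

Result: NO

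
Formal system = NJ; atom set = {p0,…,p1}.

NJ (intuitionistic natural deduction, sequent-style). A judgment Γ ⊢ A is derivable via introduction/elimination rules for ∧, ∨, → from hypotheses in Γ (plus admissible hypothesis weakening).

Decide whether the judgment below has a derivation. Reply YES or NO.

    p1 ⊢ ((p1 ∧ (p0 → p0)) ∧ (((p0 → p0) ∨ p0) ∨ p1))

Derivation (root first):
[∧I] p1 ⊢ ((p1 ∧ (p0 → p0)) ∧ (((p0 → p0) ∨ p0) ∨ p1))
  [∧I] p1 ⊢ (p1 ∧ (p0 → p0))
    [Ax] p1 ⊢ p1
    [Wk] p1 ⊢ (p0 → p0)
      [→I]  ⊢ (p0 → p0)
        [Ax] p0 ⊢ p0
  [∨I₁]  ⊢ (((p0 → p0) ∨ p0) ∨ p1)
    [∨I₁]  ⊢ ((p0 → p0) ∨ p0)
      [→I]  ⊢ (p0 → p0)
        [Ax] p0 ⊢ p0

Result: YES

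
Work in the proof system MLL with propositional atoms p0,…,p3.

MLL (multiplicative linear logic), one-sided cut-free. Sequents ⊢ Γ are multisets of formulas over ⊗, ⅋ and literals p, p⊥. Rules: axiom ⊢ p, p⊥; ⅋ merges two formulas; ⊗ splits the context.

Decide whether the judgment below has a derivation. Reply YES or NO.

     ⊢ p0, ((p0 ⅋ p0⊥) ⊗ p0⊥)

Proof tree:
[⊗]  ⊢ p0, ((p0 ⅋ p0⊥) ⊗ p0⊥)
  [⅋]  ⊢ (p0 ⅋ p0⊥)
    [Ax]  ⊢ p0, p0⊥
  [Ax]  ⊢ p0, p0⊥

Result: YES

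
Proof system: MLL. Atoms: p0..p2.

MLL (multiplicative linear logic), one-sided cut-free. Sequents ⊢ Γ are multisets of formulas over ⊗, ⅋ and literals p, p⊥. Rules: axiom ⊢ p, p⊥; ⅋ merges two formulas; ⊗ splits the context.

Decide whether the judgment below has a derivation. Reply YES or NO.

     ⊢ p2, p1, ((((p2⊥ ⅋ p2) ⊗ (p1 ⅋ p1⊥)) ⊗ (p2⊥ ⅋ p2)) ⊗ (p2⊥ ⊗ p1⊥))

Proof tree:
[⊗]  ⊢ p2, p1, ((((p2⊥ ⅋ p2) ⊗ (p1 ⅋ p1⊥)) ⊗ (p2⊥ ⅋ p2)) ⊗ (p2⊥ ⊗ p1⊥))
  [⊗]  ⊢ (((p2⊥ ⅋ p2) ⊗ (p1 ⅋ p1⊥)) ⊗ (p2⊥ ⅋ p2))
    [⊗]  ⊢ ((p2⊥ ⅋ p2) ⊗ (p1 ⅋ p1⊥))
      [⅋]  ⊢ (p2⊥ ⅋ p2)
        [Ax]  ⊢ p2, p2⊥
      [⅋]  ⊢ (p1 ⅋ p1⊥)
        [Ax]  ⊢ p1, p1⊥
    [⅋]  ⊢ (p2⊥ ⅋ p2)
      [Ax]  ⊢ p2, p2⊥
  [⊗]  ⊢ p2, p1, (p2⊥ ⊗ p1⊥)
    [Ax]  ⊢ p2, p2⊥
    [Ax]  ⊢ p1, p1⊥

Result: YES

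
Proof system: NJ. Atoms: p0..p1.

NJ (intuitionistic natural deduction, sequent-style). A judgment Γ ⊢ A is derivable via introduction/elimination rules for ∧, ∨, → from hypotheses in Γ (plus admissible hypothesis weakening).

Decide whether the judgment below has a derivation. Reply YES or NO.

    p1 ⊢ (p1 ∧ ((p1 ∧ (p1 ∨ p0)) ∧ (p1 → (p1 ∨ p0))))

Derivation (root first):
[∧I] p1 ⊢ (p1 ∧ ((p1 ∧ (p1 ∨ p0)) ∧ (p1 → (p1 ∨ p0))))
  [Ax] p1 ⊢ p1
  [∧I] p1 ⊢ ((p1 ∧ (p1 ∨ p0)) ∧ (p1 → (p1 ∨ p0)))
    [∧I] p1 ⊢ (p1 ∧ (p1 ∨ p0))
      [Ax] p1 ⊢ p1
      [∨I₁] p1 ⊢ (p1 ∨ p0)
        [Ax] p1 ⊢ p1
    [→I]  ⊢ (p1 → (p1 ∨ p0))
      [∨I₁] p1 ⊢ (p1 ∨ p0)
        [Ax] p1 ⊢ p1

Result: YES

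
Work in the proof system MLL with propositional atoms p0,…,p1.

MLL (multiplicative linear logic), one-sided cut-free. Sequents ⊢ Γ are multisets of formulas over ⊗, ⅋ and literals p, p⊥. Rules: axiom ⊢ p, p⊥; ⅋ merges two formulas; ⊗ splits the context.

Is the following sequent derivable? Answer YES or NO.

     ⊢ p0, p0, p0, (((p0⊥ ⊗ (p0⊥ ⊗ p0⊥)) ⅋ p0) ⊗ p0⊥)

Derivation (root first):
[⊗]  ⊢ p0, p0, p0, (((p0⊥ ⊗ (p0⊥ ⊗ p0⊥)) ⅋ p0) ⊗ p0⊥)
  [⅋]  ⊢ p0, p0, ((p0⊥ ⊗ (p0⊥ ⊗ p0⊥)) ⅋ p0)
    [⊗]  ⊢ p0, p0, p0, (p0⊥ ⊗ (p0⊥ ⊗ p0⊥))
      [Ax]  ⊢ p0, p0⊥
      [⊗]  ⊢ p0, p0, (p0⊥ ⊗ p0⊥)
        [Ax]  ⊢ p0, p0⊥
        [Ax]  ⊢ p0, p0⊥
  [Ax]  ⊢ p0, p0⊥

Result: YES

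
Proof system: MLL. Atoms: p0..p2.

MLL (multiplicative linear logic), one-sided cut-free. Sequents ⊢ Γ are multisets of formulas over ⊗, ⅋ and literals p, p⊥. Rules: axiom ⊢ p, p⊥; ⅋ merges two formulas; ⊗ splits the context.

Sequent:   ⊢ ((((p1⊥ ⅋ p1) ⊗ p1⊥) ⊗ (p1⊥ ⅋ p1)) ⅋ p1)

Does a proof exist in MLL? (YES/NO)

Derivation (root first):
[⅋]  ⊢ ((((p1⊥ ⅋ p1) ⊗ p1⊥) ⊗ (p1⊥ ⅋ p1)) ⅋ p1)
  [⊗]  ⊢ p1, (((p1⊥ ⅋ p1) ⊗ p1⊥) ⊗ (p1⊥ ⅋ p1))
    [⊗]  ⊢ p1, ((p1⊥ ⅋ p1) ⊗ p1⊥)
      [⅋]  ⊢ (p1⊥ ⅋ p1)
        [Ax]  ⊢ p1, p1⊥
      [Ax]  ⊢ p1, p1⊥
    [⅋]  ⊢ (p1⊥ ⅋ p1)
      [Ax]  ⊢ p1, p1⊥

Result: YES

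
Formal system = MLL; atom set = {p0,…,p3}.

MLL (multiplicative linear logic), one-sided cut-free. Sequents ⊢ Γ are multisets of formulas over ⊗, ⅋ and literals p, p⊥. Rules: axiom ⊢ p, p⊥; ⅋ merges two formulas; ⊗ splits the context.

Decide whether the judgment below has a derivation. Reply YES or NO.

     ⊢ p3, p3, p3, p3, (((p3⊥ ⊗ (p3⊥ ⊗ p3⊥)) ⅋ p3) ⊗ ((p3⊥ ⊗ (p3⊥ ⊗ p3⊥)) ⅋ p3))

Derivation (root first):
[⊗]  ⊢ p3, p3, p3, p3, (((p3⊥ ⊗ (p3⊥ ⊗ p3⊥)) ⅋ p3) ⊗ ((p3⊥ ⊗ (p3⊥ ⊗ p3⊥)) ⅋ p3))
  [⅋]  ⊢ p3, p3, ((p3⊥ ⊗ (p3⊥ ⊗ p3⊥)) ⅋ p3)
    [⊗]  ⊢ p3, p3, p3, (p3⊥ ⊗ (p3⊥ ⊗ p3⊥))
      [Ax]  ⊢ p3, p3⊥
      [⊗]  ⊢ p3, p3, (p3⊥ ⊗ p3⊥)
        [Ax]  ⊢ p3, p3⊥
        [Ax]  ⊢ p3, p3⊥
  [⅋]  ⊢ p3, p3, ((p3⊥ ⊗ (p3⊥ ⊗ p3⊥)) ⅋ p3)
    [⊗]  ⊢ p3, p3, p3, (p3⊥ ⊗ (p3⊥ ⊗ p3⊥))
      [Ax]  ⊢ p3, p3⊥
      [⊗]  ⊢ p3, p3, (p3⊥ ⊗ p3⊥)
        [Ax]  ⊢ p3, p3⊥
        [Ax]  ⊢ p3, p3⊥

Result: YES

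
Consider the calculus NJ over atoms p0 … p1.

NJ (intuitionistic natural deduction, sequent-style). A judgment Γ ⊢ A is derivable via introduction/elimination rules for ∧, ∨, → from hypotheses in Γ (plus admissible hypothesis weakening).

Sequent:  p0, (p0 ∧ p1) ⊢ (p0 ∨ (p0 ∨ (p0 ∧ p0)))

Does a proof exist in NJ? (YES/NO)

Derivation (root first):
[Wk] p0, (p0 ∧ p1) ⊢ (p0 ∨ (p0 ∨ (p0 ∧ p0)))
  [∨I₂] p0 ⊢ (p0 ∨ (p0 ∨ (p0 ∧ p0)))
    [∨I₂] p0 ⊢ (p0 ∨ (p0 ∧ p0))
      [∧I] p0 ⊢ (p0 ∧ p0)
        [Ax] p0 ⊢ p0
        [Ax] p0 ⊢ p0

Result: YES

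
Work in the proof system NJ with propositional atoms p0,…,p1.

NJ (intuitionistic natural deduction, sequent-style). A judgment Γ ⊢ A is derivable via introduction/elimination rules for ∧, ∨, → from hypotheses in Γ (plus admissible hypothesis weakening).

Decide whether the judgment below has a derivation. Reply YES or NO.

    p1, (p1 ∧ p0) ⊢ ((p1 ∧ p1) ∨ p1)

Derivation (root first):
[∨I₁] p1, (p1 ∧ p0) ⊢ ((p1 ∧ p1) ∨ p1)
  [Wk] p1, (p1 ∧ p0) ⊢ (p1 ∧ p1)
    [∧I] p1 ⊢ (p1 ∧ p1)
      [Ax] p1 ⊢ p1
      [Ax] p1 ⊢ p1

Result: YES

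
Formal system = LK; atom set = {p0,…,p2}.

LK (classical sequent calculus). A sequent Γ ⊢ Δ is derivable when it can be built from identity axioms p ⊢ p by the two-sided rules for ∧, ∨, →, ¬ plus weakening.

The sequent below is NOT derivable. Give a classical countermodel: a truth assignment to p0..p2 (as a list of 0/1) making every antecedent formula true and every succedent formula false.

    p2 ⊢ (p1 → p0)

Truth-table refutation:
  v=000: Γ:[p2=F] Δ:[(p1 → p0)=T] refutes=False
  v=001: Γ:[p2=T] Δ:[(p1 → p0)=T] refutes=False
  v=010: Γ:[p2=F] Δ:[(p1 → p0)=F] refutes=False
  v=011: Γ:[p2=T] Δ:[(p1 → p0)=F] refutes=True  ← countermodel

Result: [0, 1, 1]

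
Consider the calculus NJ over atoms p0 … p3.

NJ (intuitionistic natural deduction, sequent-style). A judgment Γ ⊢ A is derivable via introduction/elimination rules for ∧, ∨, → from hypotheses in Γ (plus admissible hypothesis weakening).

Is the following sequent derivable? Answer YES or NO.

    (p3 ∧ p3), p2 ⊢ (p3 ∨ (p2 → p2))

Derivation (root first):
[∨I₂] (p3 ∧ p3), p2 ⊢ (p3 ∨ (p2 → p2))
  [Wk] (p3 ∧ p3), p2 ⊢ (p2 → p2)
    [→I] (p3 ∧ p3) ⊢ (p2 → p2)
      [Wk] p2, (p3 ∧ p3) ⊢ p2
        [Ax] p2 ⊢ p2

Result: YES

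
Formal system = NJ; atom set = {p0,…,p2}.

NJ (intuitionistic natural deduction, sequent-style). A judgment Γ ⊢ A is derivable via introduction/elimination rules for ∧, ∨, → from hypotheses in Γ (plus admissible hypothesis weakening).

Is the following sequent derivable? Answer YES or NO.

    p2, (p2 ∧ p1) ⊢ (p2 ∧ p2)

Derivation trace:
[∧I] p2, (p2 ∧ p1) ⊢ (p2 ∧ p2)
  [Wk] p2, (p2 ∧ p1) ⊢ p2
    [Ax] p2 ⊢ p2
  [Ax] p2 ⊢ p2

Result: YES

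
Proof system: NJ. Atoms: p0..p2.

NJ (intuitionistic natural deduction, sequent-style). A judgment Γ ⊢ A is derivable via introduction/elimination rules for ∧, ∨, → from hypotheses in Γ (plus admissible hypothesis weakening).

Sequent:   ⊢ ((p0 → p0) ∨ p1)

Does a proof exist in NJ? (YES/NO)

Derivation trace:
[∨I₁]  ⊢ ((p0 → p0) ∨ p1)
  [→I]  ⊢ (p0 → p0)
    [Ax] p0 ⊢ p0

Result: YES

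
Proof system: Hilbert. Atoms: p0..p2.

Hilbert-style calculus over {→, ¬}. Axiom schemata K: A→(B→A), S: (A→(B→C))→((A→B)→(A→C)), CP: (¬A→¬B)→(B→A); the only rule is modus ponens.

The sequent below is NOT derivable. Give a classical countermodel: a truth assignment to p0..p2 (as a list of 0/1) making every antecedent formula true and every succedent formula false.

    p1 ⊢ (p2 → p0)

Search for a countermodel by truth-table:
  v=000: Γ:[p1=F] Δ:[(p2 → p0)=T] refutes=False
  v=001: Γ:[p1=F] Δ:[(p2 → p0)=F] refutes=False
  v=010: Γ:[p1=T] Δ:[(p2 → p0)=T] refutes=False
  v=011: Γ:[p1=T] Δ:[(p2 → p0)=F] refutes=True  ← countermodel

Result: [0, 1, 1]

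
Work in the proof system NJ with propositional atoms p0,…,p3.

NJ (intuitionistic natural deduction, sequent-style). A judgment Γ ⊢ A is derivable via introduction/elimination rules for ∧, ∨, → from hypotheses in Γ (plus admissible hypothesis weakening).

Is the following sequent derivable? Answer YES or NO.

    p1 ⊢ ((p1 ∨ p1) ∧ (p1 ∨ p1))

Proof tree:
[∧I] p1 ⊢ ((p1 ∨ p1) ∧ (p1 ∨ p1))
  [∨I₂] p1 ⊢ (p1 ∨ p1)
    [Ax] p1 ⊢ p1
  [∨I₂] p1 ⊢ (p1 ∨ p1)
    [Ax] p1 ⊢ p1

Result: YES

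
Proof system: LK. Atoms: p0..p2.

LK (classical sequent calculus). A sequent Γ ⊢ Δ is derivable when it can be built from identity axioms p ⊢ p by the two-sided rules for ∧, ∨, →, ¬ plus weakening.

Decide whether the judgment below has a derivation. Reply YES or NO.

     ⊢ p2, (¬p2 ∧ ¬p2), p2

Derivation (root first):
[WR]  ⊢ p2, (¬p2 ∧ ¬p2), p2
  [∧R]  ⊢ p2, (¬p2 ∧ ¬p2)
    [¬R]  ⊢ p2, ¬p2
      [Ax] p2 ⊢ p2
    [¬R]  ⊢ p2, ¬p2
      [Ax] p2 ⊢ p2

Result: YES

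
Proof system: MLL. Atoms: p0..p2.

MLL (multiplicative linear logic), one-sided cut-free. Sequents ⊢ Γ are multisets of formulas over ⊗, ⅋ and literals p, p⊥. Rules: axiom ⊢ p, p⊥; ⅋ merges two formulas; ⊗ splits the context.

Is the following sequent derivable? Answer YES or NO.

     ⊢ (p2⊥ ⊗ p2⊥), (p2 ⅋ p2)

Derivation (root first):
[⅋]  ⊢ (p2⊥ ⊗ p2⊥), (p2 ⅋ p2)
  [⊗]  ⊢ p2, p2, (p2⊥ ⊗ p2⊥)
    [Ax]  ⊢ p2, p2⊥
    [Ax]  ⊢ p2, p2⊥

Result: YES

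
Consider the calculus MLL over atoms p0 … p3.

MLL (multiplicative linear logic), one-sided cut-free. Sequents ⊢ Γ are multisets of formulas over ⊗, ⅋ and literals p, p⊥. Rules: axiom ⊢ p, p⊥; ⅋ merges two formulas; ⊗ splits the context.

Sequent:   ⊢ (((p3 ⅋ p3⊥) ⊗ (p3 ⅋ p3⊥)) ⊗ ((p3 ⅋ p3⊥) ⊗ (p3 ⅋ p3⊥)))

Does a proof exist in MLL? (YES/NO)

Derivation trace:
[⊗]  ⊢ (((p3 ⅋ p3⊥) ⊗ (p3 ⅋ p3⊥)) ⊗ ((p3 ⅋ p3⊥) ⊗ (p3 ⅋ p3⊥)))
  [⊗]  ⊢ ((p3 ⅋ p3⊥) ⊗ (p3 ⅋ p3⊥))
    [⅋]  ⊢ (p3 ⅋ p3⊥)
      [Ax]  ⊢ p3, p3⊥
    [⅋]  ⊢ (p3 ⅋ p3⊥)
      [Ax]  ⊢ p3, p3⊥
  [⊗]  ⊢ ((p3 ⅋ p3⊥) ⊗ (p3 ⅋ p3⊥))
    [⅋]  ⊢ (p3 ⅋ p3⊥)
      [Ax]  ⊢ p3, p3⊥
    [⅋]  ⊢ (p3 ⅋ p3⊥)
      [Ax]  ⊢ p3, p3⊥

Result: YES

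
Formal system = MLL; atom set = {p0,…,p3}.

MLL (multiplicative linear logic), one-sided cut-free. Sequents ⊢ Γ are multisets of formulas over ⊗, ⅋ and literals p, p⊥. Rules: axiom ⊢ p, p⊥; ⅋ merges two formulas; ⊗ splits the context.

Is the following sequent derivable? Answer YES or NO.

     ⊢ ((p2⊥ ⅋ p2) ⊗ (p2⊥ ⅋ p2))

Derivation (root first):
[⊗]  ⊢ ((p2⊥ ⅋ p2) ⊗ (p2⊥ ⅋ p2))
  [⅋]  ⊢ (p2⊥ ⅋ p2)
    [Ax]  ⊢ p2, p2⊥
  [⅋]  ⊢ (p2⊥ ⅋ p2)
    [Ax]  ⊢ p2, p2⊥

Result: YES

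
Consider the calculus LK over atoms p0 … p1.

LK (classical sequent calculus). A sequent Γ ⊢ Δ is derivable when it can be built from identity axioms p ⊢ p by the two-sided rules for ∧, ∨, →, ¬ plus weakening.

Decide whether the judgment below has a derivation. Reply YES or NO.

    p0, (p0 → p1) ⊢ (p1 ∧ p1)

Proof tree:
[→L] p0, (p0 → p1) ⊢ (p1 ∧ p1)
  [Ax] p0 ⊢ p0
  [∧R] p1 ⊢ (p1 ∧ p1)
    [Ax] p1 ⊢ p1
    [Ax] p1 ⊢ p1

Result: YES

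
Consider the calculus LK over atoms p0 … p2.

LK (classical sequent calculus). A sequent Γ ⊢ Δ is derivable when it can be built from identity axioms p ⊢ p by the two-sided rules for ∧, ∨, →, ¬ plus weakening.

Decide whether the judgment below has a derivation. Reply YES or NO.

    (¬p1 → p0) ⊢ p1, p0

Proof tree:
[→L] (¬p1 → p0) ⊢ p1, p0
  [¬R]  ⊢ p1, ¬p1
    [Ax] p1 ⊢ p1
  [Ax] p0 ⊢ p0

Result: YES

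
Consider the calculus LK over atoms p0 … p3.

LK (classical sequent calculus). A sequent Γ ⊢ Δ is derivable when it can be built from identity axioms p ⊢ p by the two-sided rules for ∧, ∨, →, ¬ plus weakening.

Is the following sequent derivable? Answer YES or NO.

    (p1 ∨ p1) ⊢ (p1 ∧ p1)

Proof tree:
[∧R] (p1 ∨ p1) ⊢ (p1 ∧ p1)
  [∨L] (p1 ∨ p1) ⊢ p1
    [Ax] p1 ⊢ p1
    [Ax] p1 ⊢ p1
  [∨L] (p1 ∨ p1) ⊢ p1
    [Ax] p1 ⊢ p1
    [Ax] p1 ⊢ p1

Result: YES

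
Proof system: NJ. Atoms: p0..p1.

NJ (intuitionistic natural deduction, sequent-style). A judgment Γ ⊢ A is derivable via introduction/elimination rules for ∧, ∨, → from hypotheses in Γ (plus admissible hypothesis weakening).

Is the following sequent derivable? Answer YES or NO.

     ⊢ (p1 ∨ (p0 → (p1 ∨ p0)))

Proof tree:
[∨I₂]  ⊢ (p1 ∨ (p0 → (p1 ∨ p0)))
  [→I]  ⊢ (p0 → (p1 ∨ p0))
    [∨I₂] p0 ⊢ (p1 ∨ p0)
      [Ax] p0 ⊢ p0

Result: YES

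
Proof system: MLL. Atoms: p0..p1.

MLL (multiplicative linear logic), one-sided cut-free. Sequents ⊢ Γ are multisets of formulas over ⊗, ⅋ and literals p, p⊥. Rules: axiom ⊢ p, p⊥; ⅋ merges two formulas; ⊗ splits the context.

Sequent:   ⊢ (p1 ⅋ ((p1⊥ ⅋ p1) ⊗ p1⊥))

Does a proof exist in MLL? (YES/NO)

Proof tree:
[⅋]  ⊢ (p1 ⅋ ((p1⊥ ⅋ p1) ⊗ p1⊥))
  [⊗]  ⊢ p1, ((p1⊥ ⅋ p1) ⊗ p1⊥)
    [⅋]  ⊢ (p1⊥ ⅋ p1)
      [Ax]  ⊢ p1, p1⊥
    [Ax]  ⊢ p1, p1⊥

Result: YES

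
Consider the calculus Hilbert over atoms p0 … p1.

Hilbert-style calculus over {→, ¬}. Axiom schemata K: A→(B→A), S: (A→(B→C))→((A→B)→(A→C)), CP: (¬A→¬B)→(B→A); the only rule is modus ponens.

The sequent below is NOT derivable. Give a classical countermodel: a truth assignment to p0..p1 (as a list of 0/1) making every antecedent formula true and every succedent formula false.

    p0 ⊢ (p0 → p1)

Search for a countermodel by truth-table:
  v=00: Γ:[p0=F] Δ:[(p0 → p1)=T] refutes=False
  v=01: Γ:[p0=F] Δ:[(p0 → p1)=T] refutes=False
  v=10: Γ:[p0=T] Δ:[(p0 → p1)=F] refutes=True  ← countermodel

Result: [1, 0]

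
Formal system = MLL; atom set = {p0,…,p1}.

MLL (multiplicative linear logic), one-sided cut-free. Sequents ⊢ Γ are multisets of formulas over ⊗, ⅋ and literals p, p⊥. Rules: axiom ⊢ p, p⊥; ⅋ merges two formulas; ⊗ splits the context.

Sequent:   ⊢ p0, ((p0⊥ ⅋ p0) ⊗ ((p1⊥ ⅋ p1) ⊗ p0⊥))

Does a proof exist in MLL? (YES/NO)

Derivation trace:
[⊗]  ⊢ p0, ((p0⊥ ⅋ p0) ⊗ ((p1⊥ ⅋ p1) ⊗ p0⊥))
  [⅋]  ⊢ (p0⊥ ⅋ p0)
    [Ax]  ⊢ p0, p0⊥
  [⊗]  ⊢ p0, ((p1⊥ ⅋ p1) ⊗ p0⊥)
    [⅋]  ⊢ (p1⊥ ⅋ p1)
      [Ax]  ⊢ p1, p1⊥
    [Ax]  ⊢ p0, p0⊥

Result: YES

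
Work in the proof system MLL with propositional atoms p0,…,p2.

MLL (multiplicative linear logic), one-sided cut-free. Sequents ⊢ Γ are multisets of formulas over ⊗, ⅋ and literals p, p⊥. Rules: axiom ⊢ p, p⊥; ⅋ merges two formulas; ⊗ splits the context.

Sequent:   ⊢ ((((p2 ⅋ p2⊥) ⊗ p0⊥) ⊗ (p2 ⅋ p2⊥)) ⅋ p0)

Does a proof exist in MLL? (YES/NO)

Proof tree:
[⅋]  ⊢ ((((p2 ⅋ p2⊥) ⊗ p0⊥) ⊗ (p2 ⅋ p2⊥)) ⅋ p0)
  [⊗]  ⊢ p0, (((p2 ⅋ p2⊥) ⊗ p0⊥) ⊗ (p2 ⅋ p2⊥))
    [⊗]  ⊢ p0, ((p2 ⅋ p2⊥) ⊗ p0⊥)
      [⅋]  ⊢ (p2 ⅋ p2⊥)
        [Ax]  ⊢ p2, p2⊥
      [Ax]  ⊢ p0, p0⊥
    [⅋]  ⊢ (p2 ⅋ p2⊥)
      [Ax]  ⊢ p2, p2⊥

Result: YES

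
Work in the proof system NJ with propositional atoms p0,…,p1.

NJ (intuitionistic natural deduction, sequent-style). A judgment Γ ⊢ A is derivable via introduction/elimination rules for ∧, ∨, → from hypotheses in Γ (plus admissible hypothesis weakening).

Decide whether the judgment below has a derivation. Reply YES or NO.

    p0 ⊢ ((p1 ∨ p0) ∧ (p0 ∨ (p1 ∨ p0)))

Derivation trace:
[∧I] p0 ⊢ ((p1 ∨ p0) ∧ (p0 ∨ (p1 ∨ p0)))
  [∨I₂] p0 ⊢ (p1 ∨ p0)
    [Ax] p0 ⊢ p0
  [∨I₂] p0 ⊢ (p0 ∨ (p1 ∨ p0))
    [∨I₂] p0 ⊢ (p1 ∨ p0)
      [Ax] p0 ⊢ p0

Result: YES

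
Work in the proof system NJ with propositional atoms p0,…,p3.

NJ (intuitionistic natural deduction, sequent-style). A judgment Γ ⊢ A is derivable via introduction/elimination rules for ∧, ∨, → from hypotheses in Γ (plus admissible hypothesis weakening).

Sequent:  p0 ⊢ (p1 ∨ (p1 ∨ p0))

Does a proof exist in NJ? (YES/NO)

Derivation trace:
[∨I₂] p0 ⊢ (p1 ∨ (p1 ∨ p0))
  [∨I₂] p0 ⊢ (p1 ∨ p0)
    [Ax] p0 ⊢ p0

Result: YES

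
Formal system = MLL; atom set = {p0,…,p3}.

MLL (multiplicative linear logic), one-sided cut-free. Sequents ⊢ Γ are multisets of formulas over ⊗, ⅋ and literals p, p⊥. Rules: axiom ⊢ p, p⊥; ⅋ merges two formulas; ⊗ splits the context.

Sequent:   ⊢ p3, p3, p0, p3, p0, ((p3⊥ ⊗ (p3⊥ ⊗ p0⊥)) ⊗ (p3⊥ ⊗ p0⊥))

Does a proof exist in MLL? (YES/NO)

Derivation (root first):
[⊗]  ⊢ p3, p3, p0, p3, p0, ((p3⊥ ⊗ (p3⊥ ⊗ p0⊥)) ⊗ (p3⊥ ⊗ p0⊥))
  [⊗]  ⊢ p3, p3, p0, (p3⊥ ⊗ (p3⊥ ⊗ p0⊥))
    [Ax]  ⊢ p3, p3⊥
    [⊗]  ⊢ p3, p0, (p3⊥ ⊗ p0⊥)
      [Ax]  ⊢ p3, p3⊥
      [Ax]  ⊢ p0, p0⊥
  [⊗]  ⊢ p3, p0, (p3⊥ ⊗ p0⊥)
    [Ax]  ⊢ p3, p3⊥
    [Ax]  ⊢ p0, p0⊥

Result: YES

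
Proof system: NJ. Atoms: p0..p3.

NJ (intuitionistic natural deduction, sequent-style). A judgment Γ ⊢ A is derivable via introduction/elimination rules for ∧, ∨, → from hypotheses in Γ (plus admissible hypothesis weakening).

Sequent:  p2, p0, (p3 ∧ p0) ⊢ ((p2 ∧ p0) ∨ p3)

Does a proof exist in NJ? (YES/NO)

Derivation trace:
[Wk] p2, p0, (p3 ∧ p0) ⊢ ((p2 ∧ p0) ∨ p3)
  [∨I₁] p2, p0 ⊢ ((p2 ∧ p0) ∨ p3)
    [∧I] p2, p0 ⊢ (p2 ∧ p0)
      [Ax] p2 ⊢ p2
      [Ax] p0 ⊢ p0

Result: YES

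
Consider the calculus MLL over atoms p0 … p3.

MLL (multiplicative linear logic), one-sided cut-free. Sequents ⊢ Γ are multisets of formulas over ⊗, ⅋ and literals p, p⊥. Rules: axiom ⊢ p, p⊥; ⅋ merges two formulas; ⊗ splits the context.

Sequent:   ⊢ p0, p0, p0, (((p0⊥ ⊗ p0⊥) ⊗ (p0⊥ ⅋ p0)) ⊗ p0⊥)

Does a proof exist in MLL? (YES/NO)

Proof tree:
[⊗]  ⊢ p0, p0, p0, (((p0⊥ ⊗ p0⊥) ⊗ (p0⊥ ⅋ p0)) ⊗ p0⊥)
  [⊗]  ⊢ p0, p0, ((p0⊥ ⊗ p0⊥) ⊗ (p0⊥ ⅋ p0))
    [⊗]  ⊢ p0, p0, (p0⊥ ⊗ p0⊥)
      [Ax]  ⊢ p0, p0⊥
      [Ax]  ⊢ p0, p0⊥
    [⅋]  ⊢ (p0⊥ ⅋ p0)
      [Ax]  ⊢ p0, p0⊥
  [Ax]  ⊢ p0, p0⊥

Result: YES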